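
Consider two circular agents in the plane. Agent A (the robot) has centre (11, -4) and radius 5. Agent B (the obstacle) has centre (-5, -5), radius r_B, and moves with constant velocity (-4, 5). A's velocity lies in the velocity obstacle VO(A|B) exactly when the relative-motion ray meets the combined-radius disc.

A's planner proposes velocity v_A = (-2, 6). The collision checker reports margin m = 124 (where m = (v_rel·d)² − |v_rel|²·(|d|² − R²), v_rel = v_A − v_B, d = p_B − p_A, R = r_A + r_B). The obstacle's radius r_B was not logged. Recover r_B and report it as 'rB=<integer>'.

m = 124
d = (-16, -1);  v_rel = (2, 1),  |v_rel|² = 5
v_rel×d = (2)·(-1) − (1)·(-16) = 14
since m = R²·5 − 14²:  R² = (196 + 124) / 5 = 64
R = √64 = 8  ⇒  r_B = 8 − 5 = 3

rB=3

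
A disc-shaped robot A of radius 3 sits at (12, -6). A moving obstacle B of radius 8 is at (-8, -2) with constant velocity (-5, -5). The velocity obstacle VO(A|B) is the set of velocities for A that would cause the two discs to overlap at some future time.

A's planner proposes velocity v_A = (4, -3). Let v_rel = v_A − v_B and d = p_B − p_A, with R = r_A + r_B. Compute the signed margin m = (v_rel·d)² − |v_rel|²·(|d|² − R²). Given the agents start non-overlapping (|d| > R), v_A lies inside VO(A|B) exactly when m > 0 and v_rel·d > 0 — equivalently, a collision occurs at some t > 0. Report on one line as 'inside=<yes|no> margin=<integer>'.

d = (-20, 4),  |d|² = 416;  R = 3+8 = 11,  c = 416−11² = 295
v_rel = (9, 2),  |v_rel|² = 85;  v_rel·d = (9)·(-20) + (2)·(4) = -172
85·t² + 344·t + 295 = 0  ⇒  m = (-172)² − 85·295 = 4509
m = 4509 > 0,  v_rel·d = -172 < 0  ⇒  outside

inside=no margin=4509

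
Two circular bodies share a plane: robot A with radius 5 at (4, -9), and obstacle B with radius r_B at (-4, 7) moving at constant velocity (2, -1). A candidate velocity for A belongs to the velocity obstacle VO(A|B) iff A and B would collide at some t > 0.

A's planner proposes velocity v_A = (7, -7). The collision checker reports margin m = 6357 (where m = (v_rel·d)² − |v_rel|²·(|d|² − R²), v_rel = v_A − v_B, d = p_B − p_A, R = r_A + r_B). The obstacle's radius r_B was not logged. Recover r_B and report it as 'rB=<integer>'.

m = 6357
d = (-8, 16);  v_rel = (5, -6),  |v_rel|² = 61
v_rel×d = (5)·(16) − (-6)·(-8) = 32
since m = R²·61 − 32²:  R² = (1024 + 6357) / 61 = 121
R = √121 = 11  ⇒  r_B = 11 − 5 = 6

rB=6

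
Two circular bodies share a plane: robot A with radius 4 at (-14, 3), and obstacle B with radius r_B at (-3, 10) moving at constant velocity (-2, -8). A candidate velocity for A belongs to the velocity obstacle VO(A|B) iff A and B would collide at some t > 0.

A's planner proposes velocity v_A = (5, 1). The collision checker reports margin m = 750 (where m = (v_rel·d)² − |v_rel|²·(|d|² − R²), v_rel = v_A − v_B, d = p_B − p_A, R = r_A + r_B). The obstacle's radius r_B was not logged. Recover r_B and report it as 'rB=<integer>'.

m = 750
d = (11, 7);  v_rel = (7, 9),  |v_rel|² = 130
v_rel×d = (7)·(7) − (9)·(11) = -50
since m = R²·130 − (-50)²:  R² = (2500 + 750) / 130 = 25
R = √25 = 5  ⇒  r_B = 5 − 4 = 1

rB=1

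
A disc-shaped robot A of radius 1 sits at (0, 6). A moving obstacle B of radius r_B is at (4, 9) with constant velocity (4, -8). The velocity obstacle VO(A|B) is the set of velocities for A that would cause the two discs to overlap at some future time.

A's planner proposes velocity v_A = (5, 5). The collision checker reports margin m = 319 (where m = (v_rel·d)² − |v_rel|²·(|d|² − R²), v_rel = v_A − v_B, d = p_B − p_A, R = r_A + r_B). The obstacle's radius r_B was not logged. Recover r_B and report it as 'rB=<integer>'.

m = 319
d = (4, 3);  v_rel = (1, 13),  |v_rel|² = 170
v_rel×d = (1)·(3) − (13)·(4) = -49
since m = R²·170 − (-49)²:  R² = (2401 + 319) / 170 = 16
R = √16 = 4  ⇒  r_B = 4 − 1 = 3

rB=3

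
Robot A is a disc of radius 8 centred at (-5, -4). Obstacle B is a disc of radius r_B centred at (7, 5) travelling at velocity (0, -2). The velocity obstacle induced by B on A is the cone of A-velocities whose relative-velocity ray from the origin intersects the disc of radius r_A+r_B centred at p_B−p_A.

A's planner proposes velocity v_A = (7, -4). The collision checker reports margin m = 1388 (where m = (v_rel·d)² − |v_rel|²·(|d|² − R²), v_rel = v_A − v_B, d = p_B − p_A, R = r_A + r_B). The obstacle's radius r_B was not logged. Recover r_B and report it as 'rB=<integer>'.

m = 1388
d = (12, 9);  v_rel = (7, -2),  |v_rel|² = 53
v_rel×d = (7)·(9) − (-2)·(12) = 87
since m = R²·53 − 87²:  R² = (7569 + 1388) / 53 = 169
R = √169 = 13  ⇒  r_B = 13 − 8 = 5

rB=5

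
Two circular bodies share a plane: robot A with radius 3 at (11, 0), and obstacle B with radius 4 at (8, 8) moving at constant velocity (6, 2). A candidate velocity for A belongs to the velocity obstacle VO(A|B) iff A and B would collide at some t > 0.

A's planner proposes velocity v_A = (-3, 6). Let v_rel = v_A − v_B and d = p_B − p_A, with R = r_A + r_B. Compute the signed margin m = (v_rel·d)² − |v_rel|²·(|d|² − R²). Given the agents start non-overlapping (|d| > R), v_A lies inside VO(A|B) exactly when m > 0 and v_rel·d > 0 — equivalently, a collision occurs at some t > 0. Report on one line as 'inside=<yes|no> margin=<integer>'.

d = (-3, 8),  |d|² = 73;  R = 3+4 = 7,  c = 73−7² = 24
v_rel = (-9, 4),  |v_rel|² = 97;  v_rel·d = (-9)·(-3) + (4)·(8) = 59
97·t² − 118·t + 24 = 0  ⇒  m = 59² − 97·24 = 1153
m = 1153 > 0,  v_rel·d = 59 > 0  ⇒  inside

inside=yes margin=1153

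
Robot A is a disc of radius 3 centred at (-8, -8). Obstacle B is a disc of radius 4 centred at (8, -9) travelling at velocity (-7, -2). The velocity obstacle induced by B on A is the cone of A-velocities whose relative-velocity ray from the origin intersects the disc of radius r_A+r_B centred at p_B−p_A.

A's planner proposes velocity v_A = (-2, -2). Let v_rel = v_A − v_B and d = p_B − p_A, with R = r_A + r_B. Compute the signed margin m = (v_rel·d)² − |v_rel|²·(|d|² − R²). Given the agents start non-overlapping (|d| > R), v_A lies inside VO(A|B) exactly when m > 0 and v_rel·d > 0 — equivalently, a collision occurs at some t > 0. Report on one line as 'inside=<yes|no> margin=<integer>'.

d = (16, -1),  |d|² = 257;  R = 3+4 = 7,  c = 257−7² = 208
v_rel = (5, 0),  |v_rel|² = 25;  v_rel·d = (5)·(16) + (0)·(-1) = 80
25·t² − 160·t + 208 = 0  ⇒  m = 80² − 25·208 = 1200
m = 1200 > 0,  v_rel·d = 80 > 0  ⇒  inside

inside=yes margin=1200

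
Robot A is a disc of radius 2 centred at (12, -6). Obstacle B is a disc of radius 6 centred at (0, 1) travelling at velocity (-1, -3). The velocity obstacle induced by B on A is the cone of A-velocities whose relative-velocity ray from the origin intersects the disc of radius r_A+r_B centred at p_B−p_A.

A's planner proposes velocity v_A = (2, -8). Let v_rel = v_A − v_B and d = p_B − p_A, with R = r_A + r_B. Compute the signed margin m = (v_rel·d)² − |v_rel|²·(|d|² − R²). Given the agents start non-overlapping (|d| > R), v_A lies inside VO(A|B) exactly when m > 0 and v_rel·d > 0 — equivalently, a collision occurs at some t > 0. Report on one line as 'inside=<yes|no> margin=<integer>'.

d = (-12, 7),  |d|² = 193;  R = 2+6 = 8,  c = 193−8² = 129
v_rel = (3, -5),  |v_rel|² = 34;  v_rel·d = (3)·(-12) + (-5)·(7) = -71
34·t² + 142·t + 129 = 0  ⇒  m = (-71)² − 34·129 = 655
m = 655 > 0,  v_rel·d = -71 < 0  ⇒  outside

inside=no margin=655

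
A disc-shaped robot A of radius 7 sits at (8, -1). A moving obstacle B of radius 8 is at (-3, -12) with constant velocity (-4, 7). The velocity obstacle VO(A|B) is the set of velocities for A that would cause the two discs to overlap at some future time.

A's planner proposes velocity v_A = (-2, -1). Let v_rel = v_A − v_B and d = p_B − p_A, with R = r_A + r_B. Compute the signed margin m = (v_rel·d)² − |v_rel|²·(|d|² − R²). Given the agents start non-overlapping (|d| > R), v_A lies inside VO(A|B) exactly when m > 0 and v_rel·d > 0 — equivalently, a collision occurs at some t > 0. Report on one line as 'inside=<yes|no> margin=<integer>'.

d = (-11, -11),  |d|² = 242;  R = 7+8 = 15,  c = 242−15² = 17
v_rel = (2, -8),  |v_rel|² = 68;  v_rel·d = (2)·(-11) + (-8)·(-11) = 66
68·t² − 132·t + 17 = 0  ⇒  m = 66² − 68·17 = 3200
m = 3200 > 0,  v_rel·d = 66 > 0  ⇒  inside

inside=yes margin=3200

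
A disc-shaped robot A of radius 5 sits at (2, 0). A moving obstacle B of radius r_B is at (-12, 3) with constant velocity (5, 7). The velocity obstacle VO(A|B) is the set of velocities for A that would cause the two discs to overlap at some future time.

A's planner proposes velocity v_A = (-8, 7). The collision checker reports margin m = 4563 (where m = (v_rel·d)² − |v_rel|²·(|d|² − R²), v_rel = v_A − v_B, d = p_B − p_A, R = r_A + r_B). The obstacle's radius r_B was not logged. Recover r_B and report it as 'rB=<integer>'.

m = 4563
d = (-14, 3);  v_rel = (-13, 0),  |v_rel|² = 169
v_rel×d = (-13)·(3) − (0)·(-14) = -39
since m = R²·169 − (-39)²:  R² = (1521 + 4563) / 169 = 36
R = √36 = 6  ⇒  r_B = 6 − 5 = 1

rB=1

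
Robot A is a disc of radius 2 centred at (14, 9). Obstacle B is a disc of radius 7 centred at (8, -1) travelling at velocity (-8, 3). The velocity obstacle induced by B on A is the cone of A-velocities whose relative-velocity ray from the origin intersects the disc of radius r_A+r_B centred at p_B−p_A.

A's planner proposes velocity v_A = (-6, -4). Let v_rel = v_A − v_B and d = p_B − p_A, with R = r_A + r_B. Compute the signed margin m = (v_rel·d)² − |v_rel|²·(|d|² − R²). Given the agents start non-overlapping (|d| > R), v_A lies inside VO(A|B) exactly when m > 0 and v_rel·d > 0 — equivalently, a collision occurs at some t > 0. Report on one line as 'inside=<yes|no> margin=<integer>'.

d = (-6, -10),  |d|² = 136;  R = 2+7 = 9,  c = 136−9² = 55
v_rel = (2, -7),  |v_rel|² = 53;  v_rel·d = (2)·(-6) + (-7)·(-10) = 58
53·t² − 116·t + 55 = 0  ⇒  m = 58² − 53·55 = 449
m = 449 > 0,  v_rel·d = 58 > 0  ⇒  inside

inside=yes margin=449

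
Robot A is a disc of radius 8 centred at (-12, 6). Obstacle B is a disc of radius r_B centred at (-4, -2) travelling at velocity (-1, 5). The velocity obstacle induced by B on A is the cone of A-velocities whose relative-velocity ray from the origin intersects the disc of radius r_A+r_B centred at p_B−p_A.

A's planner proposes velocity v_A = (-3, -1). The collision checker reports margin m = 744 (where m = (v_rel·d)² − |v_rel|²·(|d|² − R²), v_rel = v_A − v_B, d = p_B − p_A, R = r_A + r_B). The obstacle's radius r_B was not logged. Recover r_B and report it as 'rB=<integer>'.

m = 744
d = (8, -8);  v_rel = (-2, -6),  |v_rel|² = 40
v_rel×d = (-2)·(-8) − (-6)·(8) = 64
since m = R²·40 − 64²:  R² = (4096 + 744) / 40 = 121
R = √121 = 11  ⇒  r_B = 11 − 8 = 3

rB=3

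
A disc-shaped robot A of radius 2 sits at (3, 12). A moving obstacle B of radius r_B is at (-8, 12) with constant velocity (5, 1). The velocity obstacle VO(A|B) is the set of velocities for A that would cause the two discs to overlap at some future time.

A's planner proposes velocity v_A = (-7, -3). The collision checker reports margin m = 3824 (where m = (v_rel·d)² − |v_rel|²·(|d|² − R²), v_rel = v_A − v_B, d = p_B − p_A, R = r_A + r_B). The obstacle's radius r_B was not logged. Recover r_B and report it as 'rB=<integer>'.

m = 3824
d = (-11, 0);  v_rel = (-12, -4),  |v_rel|² = 160
v_rel×d = (-12)·(0) − (-4)·(-11) = -44
since m = R²·160 − (-44)²:  R² = (1936 + 3824) / 160 = 36
R = √36 = 6  ⇒  r_B = 6 − 2 = 4

rB=4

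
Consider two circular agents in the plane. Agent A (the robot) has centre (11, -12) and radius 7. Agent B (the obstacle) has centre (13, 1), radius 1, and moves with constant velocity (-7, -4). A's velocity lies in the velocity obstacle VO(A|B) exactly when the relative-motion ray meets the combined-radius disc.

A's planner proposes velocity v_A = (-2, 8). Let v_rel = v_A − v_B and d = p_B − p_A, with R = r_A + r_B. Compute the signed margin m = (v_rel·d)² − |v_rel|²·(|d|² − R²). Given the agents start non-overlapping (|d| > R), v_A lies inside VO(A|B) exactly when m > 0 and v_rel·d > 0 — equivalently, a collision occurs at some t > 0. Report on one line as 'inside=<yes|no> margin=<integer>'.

d = (2, 13),  |d|² = 173;  R = 7+1 = 8,  c = 173−8² = 109
v_rel = (5, 12),  |v_rel|² = 169;  v_rel·d = (5)·(2) + (12)·(13) = 166
169·t² − 332·t + 109 = 0  ⇒  m = 166² − 169·109 = 9135
m = 9135 > 0,  v_rel·d = 166 > 0  ⇒  inside

inside=yes margin=9135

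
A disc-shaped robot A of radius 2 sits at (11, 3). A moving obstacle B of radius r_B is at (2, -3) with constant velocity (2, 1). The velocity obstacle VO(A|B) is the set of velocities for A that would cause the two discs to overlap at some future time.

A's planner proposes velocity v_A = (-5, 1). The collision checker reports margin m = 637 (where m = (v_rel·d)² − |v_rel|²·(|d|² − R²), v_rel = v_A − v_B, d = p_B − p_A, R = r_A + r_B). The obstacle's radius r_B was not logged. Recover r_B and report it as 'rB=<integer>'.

m = 637
d = (-9, -6);  v_rel = (-7, 0),  |v_rel|² = 49
v_rel×d = (-7)·(-6) − (0)·(-9) = 42
since m = R²·49 − 42²:  R² = (1764 + 637) / 49 = 49
R = √49 = 7  ⇒  r_B = 7 − 2 = 5

rB=5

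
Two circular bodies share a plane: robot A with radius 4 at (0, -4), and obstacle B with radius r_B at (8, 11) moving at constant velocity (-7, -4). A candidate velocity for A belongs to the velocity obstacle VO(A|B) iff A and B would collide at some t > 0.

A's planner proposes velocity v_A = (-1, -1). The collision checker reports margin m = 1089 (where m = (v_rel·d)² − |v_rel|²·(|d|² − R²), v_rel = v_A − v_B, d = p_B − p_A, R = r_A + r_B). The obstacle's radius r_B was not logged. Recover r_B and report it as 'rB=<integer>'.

m = 1089
d = (8, 15);  v_rel = (6, 3),  |v_rel|² = 45
v_rel×d = (6)·(15) − (3)·(8) = 66
since m = R²·45 − 66²:  R² = (4356 + 1089) / 45 = 121
R = √121 = 11  ⇒  r_B = 11 − 4 = 7

rB=7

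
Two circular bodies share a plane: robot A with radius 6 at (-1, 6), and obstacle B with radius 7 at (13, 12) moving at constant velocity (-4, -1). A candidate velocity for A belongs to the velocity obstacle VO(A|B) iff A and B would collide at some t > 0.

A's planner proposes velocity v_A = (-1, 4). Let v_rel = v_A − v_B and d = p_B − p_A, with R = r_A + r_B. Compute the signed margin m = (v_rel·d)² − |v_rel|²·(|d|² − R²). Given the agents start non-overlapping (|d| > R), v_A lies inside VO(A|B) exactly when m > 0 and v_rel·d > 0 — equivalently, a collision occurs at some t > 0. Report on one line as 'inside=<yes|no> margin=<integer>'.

d = (14, 6),  |d|² = 232;  R = 6+7 = 13,  c = 232−13² = 63
v_rel = (3, 5),  |v_rel|² = 34;  v_rel·d = (3)·(14) + (5)·(6) = 72
34·t² − 144·t + 63 = 0  ⇒  m = 72² − 34·63 = 3042
m = 3042 > 0,  v_rel·d = 72 > 0  ⇒  inside

inside=yes margin=3042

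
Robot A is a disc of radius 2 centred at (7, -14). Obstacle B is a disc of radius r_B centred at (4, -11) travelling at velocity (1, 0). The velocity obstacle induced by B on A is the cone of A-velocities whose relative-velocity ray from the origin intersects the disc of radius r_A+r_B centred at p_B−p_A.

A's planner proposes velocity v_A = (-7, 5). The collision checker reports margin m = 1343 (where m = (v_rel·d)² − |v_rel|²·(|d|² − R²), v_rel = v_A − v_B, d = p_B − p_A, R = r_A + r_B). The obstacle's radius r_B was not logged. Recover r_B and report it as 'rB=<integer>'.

m = 1343
d = (-3, 3);  v_rel = (-8, 5),  |v_rel|² = 89
v_rel×d = (-8)·(3) − (5)·(-3) = -9
since m = R²·89 − (-9)²:  R² = (81 + 1343) / 89 = 16
R = √16 = 4  ⇒  r_B = 4 − 2 = 2

rB=2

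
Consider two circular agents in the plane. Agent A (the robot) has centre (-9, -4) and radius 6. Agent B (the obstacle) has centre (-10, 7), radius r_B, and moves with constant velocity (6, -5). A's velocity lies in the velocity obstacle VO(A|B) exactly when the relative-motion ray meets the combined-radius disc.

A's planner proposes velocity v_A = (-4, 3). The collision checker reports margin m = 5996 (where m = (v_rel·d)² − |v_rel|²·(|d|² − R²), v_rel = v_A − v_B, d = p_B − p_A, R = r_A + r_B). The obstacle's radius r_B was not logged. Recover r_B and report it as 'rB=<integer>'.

m = 5996
d = (-1, 11);  v_rel = (-10, 8),  |v_rel|² = 164
v_rel×d = (-10)·(11) − (8)·(-1) = -102
since m = R²·164 − (-102)²:  R² = (10404 + 5996) / 164 = 100
R = √100 = 10  ⇒  r_B = 10 − 6 = 4

rB=4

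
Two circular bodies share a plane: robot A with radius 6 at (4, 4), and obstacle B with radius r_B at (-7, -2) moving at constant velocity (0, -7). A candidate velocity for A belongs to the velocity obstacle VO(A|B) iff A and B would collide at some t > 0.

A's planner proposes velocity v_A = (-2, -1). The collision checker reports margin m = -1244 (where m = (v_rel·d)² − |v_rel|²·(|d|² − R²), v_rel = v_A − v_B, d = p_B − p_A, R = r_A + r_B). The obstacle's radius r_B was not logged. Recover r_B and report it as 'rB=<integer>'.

m = -1244
d = (-11, -6);  v_rel = (-2, 6),  |v_rel|² = 40
v_rel×d = (-2)·(-6) − (6)·(-11) = 78
since m = R²·40 − 78²:  R² = (6084 + -1244) / 40 = 121
R = √121 = 11  ⇒  r_B = 11 − 6 = 5

rB=5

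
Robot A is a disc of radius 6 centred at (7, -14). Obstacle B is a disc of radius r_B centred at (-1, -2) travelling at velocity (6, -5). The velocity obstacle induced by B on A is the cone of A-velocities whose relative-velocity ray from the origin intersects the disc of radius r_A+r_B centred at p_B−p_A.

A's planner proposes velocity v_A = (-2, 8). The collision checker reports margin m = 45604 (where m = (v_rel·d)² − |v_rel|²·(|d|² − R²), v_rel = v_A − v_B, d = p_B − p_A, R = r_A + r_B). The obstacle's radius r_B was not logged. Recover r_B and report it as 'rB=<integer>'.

m = 45604
d = (-8, 12);  v_rel = (-8, 13),  |v_rel|² = 233
v_rel×d = (-8)·(12) − (13)·(-8) = 8
since m = R²·233 − 8²:  R² = (64 + 45604) / 233 = 196
R = √196 = 14  ⇒  r_B = 14 − 6 = 8

rB=8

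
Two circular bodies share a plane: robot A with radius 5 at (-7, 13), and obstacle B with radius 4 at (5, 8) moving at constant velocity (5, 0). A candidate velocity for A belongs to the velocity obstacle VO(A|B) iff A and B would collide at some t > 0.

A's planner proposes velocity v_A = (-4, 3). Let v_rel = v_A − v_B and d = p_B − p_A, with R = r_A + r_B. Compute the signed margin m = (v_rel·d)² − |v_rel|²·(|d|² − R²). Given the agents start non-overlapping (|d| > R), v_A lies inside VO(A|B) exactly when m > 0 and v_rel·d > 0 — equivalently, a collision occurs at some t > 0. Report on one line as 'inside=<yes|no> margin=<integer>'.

d = (12, -5),  |d|² = 169;  R = 5+4 = 9,  c = 169−9² = 88
v_rel = (-9, 3),  |v_rel|² = 90;  v_rel·d = (-9)·(12) + (3)·(-5) = -123
90·t² + 246·t + 88 = 0  ⇒  m = (-123)² − 90·88 = 7209
m = 7209 > 0,  v_rel·d = -123 < 0  ⇒  outside

inside=no margin=7209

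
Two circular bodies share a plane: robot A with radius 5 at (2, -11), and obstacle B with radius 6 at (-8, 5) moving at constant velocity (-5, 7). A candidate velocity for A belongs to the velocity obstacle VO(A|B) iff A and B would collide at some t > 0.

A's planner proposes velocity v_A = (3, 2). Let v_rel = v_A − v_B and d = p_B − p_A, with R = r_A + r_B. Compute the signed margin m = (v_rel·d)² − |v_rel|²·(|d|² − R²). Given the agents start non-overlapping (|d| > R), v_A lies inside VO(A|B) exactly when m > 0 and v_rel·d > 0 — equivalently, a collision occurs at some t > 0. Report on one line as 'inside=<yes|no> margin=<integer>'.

d = (-10, 16),  |d|² = 356;  R = 5+6 = 11,  c = 356−11² = 235
v_rel = (8, -5),  |v_rel|² = 89;  v_rel·d = (8)·(-10) + (-5)·(16) = -160
89·t² + 320·t + 235 = 0  ⇒  m = (-160)² − 89·235 = 4685
m = 4685 > 0,  v_rel·d = -160 < 0  ⇒  outside

inside=no margin=4685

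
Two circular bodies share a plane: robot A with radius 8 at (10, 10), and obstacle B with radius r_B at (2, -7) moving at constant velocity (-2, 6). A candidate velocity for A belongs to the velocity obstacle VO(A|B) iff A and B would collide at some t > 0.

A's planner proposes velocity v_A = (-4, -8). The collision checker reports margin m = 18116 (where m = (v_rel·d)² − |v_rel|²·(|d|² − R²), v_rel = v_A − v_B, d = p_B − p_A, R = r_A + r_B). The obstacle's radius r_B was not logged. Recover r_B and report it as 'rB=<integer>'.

m = 18116
d = (-8, -17);  v_rel = (-2, -14),  |v_rel|² = 200
v_rel×d = (-2)·(-17) − (-14)·(-8) = -78
since m = R²·200 − (-78)²:  R² = (6084 + 18116) / 200 = 121
R = √121 = 11  ⇒  r_B = 11 − 8 = 3

rB=3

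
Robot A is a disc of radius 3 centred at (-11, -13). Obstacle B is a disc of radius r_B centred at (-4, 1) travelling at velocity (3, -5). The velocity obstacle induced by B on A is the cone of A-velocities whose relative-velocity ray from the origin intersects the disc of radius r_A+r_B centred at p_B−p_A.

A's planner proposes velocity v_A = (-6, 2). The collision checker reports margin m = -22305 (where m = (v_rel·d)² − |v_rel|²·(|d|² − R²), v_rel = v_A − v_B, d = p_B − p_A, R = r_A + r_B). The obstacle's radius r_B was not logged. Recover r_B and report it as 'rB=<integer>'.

m = -22305
d = (7, 14);  v_rel = (-9, 7),  |v_rel|² = 130
v_rel×d = (-9)·(14) − (7)·(7) = -175
since m = R²·130 − (-175)²:  R² = (30625 + -22305) / 130 = 64
R = √64 = 8  ⇒  r_B = 8 − 3 = 5

rB=5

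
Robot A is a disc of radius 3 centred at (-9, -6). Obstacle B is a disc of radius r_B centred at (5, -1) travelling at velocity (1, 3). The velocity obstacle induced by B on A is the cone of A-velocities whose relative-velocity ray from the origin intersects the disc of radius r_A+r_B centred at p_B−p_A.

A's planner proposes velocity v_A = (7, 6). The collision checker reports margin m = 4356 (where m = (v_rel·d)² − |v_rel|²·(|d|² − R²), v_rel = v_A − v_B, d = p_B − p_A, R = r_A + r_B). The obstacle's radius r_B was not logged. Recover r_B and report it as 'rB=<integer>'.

m = 4356
d = (14, 5);  v_rel = (6, 3),  |v_rel|² = 45
v_rel×d = (6)·(5) − (3)·(14) = -12
since m = R²·45 − (-12)²:  R² = (144 + 4356) / 45 = 100
R = √100 = 10  ⇒  r_B = 10 − 3 = 7

rB=7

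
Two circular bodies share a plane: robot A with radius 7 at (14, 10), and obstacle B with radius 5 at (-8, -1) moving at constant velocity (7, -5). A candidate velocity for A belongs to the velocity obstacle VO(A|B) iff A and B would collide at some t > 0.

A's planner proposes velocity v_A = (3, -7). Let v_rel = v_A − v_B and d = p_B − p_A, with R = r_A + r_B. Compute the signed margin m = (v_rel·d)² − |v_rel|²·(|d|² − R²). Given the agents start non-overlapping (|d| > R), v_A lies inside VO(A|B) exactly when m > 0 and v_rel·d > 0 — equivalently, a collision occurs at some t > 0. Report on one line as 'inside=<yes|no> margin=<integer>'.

d = (-22, -11),  |d|² = 605;  R = 7+5 = 12,  c = 605−12² = 461
v_rel = (-4, -2),  |v_rel|² = 20;  v_rel·d = (-4)·(-22) + (-2)·(-11) = 110
20·t² − 220·t + 461 = 0  ⇒  m = 110² − 20·461 = 2880
m = 2880 > 0,  v_rel·d = 110 > 0  ⇒  inside

inside=yes margin=2880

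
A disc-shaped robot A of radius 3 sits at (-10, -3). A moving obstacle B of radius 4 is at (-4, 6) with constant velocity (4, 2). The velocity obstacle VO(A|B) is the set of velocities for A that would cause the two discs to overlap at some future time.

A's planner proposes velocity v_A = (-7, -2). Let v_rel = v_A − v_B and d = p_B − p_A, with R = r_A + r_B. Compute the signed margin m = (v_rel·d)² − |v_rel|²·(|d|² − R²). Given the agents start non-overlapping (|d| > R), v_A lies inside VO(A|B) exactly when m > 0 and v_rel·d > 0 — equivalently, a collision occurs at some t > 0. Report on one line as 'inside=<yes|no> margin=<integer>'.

d = (6, 9),  |d|² = 117;  R = 3+4 = 7,  c = 117−7² = 68
v_rel = (-11, -4),  |v_rel|² = 137;  v_rel·d = (-11)·(6) + (-4)·(9) = -102
137·t² + 204·t + 68 = 0  ⇒  m = (-102)² − 137·68 = 1088
m = 1088 > 0,  v_rel·d = -102 < 0  ⇒  outside

inside=no margin=1088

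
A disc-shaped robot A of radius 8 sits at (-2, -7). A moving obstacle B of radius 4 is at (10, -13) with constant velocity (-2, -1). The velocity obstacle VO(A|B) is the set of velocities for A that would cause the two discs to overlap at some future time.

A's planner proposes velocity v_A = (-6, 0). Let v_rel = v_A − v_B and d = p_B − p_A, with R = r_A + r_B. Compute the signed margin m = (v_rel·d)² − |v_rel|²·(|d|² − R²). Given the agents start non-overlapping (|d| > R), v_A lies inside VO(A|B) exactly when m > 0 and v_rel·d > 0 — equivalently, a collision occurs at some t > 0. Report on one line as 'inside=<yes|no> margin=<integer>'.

d = (12, -6),  |d|² = 180;  R = 8+4 = 12,  c = 180−12² = 36
v_rel = (-4, 1),  |v_rel|² = 17;  v_rel·d = (-4)·(12) + (1)·(-6) = -54
17·t² + 108·t + 36 = 0  ⇒  m = (-54)² − 17·36 = 2304
m = 2304 > 0,  v_rel·d = -54 < 0  ⇒  outside

inside=no margin=2304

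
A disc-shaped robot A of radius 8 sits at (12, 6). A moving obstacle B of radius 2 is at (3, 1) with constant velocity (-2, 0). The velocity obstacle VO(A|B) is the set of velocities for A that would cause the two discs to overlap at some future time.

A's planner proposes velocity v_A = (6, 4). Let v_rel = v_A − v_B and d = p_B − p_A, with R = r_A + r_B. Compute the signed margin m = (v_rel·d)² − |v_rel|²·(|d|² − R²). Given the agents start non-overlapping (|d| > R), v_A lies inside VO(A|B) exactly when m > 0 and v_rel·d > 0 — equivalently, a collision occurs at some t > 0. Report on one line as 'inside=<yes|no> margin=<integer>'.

d = (-9, -5),  |d|² = 106;  R = 8+2 = 10,  c = 106−10² = 6
v_rel = (8, 4),  |v_rel|² = 80;  v_rel·d = (8)·(-9) + (4)·(-5) = -92
80·t² + 184·t + 6 = 0  ⇒  m = (-92)² − 80·6 = 7984
m = 7984 > 0,  v_rel·d = -92 < 0  ⇒  outside

inside=no margin=7984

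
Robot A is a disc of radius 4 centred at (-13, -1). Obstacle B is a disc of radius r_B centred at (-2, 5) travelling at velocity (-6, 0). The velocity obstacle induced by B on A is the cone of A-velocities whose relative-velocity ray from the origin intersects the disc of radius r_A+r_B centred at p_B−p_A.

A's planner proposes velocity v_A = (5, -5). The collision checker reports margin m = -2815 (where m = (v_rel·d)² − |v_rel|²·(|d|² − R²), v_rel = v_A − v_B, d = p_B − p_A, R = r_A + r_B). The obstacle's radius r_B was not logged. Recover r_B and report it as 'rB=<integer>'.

m = -2815
d = (11, 6);  v_rel = (11, -5),  |v_rel|² = 146
v_rel×d = (11)·(6) − (-5)·(11) = 121
since m = R²·146 − 121²:  R² = (14641 + -2815) / 146 = 81
R = √81 = 9  ⇒  r_B = 9 − 4 = 5

rB=5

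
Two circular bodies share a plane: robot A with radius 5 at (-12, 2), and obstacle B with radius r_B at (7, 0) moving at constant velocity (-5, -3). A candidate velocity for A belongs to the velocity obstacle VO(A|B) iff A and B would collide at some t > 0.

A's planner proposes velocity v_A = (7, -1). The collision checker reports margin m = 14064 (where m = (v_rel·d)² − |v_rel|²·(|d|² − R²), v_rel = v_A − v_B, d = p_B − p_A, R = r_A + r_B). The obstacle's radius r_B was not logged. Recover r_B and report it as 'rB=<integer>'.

m = 14064
d = (19, -2);  v_rel = (12, 2),  |v_rel|² = 148
v_rel×d = (12)·(-2) − (2)·(19) = -62
since m = R²·148 − (-62)²:  R² = (3844 + 14064) / 148 = 121
R = √121 = 11  ⇒  r_B = 11 − 5 = 6

rB=6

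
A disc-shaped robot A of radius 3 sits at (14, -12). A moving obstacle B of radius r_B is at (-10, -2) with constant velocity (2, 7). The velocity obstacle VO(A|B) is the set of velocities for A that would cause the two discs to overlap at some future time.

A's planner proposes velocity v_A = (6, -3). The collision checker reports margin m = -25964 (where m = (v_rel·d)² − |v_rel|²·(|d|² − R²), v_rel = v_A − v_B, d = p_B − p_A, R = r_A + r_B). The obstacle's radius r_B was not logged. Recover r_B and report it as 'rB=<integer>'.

m = -25964
d = (-24, 10);  v_rel = (4, -10),  |v_rel|² = 116
v_rel×d = (4)·(10) − (-10)·(-24) = -200
since m = R²·116 − (-200)²:  R² = (40000 + -25964) / 116 = 121
R = √121 = 11  ⇒  r_B = 11 − 3 = 8

rB=8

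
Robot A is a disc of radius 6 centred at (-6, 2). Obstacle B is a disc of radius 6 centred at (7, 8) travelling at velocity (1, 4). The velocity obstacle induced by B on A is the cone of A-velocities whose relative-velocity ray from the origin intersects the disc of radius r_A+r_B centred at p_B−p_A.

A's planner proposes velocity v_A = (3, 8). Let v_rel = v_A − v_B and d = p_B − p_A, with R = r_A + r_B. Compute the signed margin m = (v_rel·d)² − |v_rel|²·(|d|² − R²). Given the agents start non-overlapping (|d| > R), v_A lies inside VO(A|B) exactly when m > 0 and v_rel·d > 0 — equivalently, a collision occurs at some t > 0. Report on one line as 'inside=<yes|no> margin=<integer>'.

d = (13, 6),  |d|² = 205;  R = 6+6 = 12,  c = 205−12² = 61
v_rel = (2, 4),  |v_rel|² = 20;  v_rel·d = (2)·(13) + (4)·(6) = 50
20·t² − 100·t + 61 = 0  ⇒  m = 50² − 20·61 = 1280
m = 1280 > 0,  v_rel·d = 50 > 0  ⇒  inside

inside=yes margin=1280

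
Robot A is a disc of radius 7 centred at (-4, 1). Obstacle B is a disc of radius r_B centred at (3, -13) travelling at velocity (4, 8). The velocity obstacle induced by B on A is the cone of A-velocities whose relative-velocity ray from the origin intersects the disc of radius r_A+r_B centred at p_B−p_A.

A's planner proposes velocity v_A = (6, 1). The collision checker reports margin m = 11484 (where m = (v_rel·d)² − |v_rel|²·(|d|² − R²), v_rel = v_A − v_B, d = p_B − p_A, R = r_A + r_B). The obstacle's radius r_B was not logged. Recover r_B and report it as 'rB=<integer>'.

m = 11484
d = (7, -14);  v_rel = (2, -7),  |v_rel|² = 53
v_rel×d = (2)·(-14) − (-7)·(7) = 21
since m = R²·53 − 21²:  R² = (441 + 11484) / 53 = 225
R = √225 = 15  ⇒  r_B = 15 − 7 = 8

rB=8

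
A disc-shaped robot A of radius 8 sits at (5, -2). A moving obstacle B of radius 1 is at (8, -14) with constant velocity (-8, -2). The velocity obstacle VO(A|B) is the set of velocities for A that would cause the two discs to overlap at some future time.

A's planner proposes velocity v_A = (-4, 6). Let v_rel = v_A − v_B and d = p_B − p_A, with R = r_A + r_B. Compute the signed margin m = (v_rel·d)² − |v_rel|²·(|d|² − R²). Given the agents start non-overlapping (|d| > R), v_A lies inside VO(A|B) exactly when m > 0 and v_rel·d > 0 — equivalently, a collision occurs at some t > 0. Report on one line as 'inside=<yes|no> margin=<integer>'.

d = (3, -12),  |d|² = 153;  R = 8+1 = 9,  c = 153−9² = 72
v_rel = (4, 8),  |v_rel|² = 80;  v_rel·d = (4)·(3) + (8)·(-12) = -84
80·t² + 168·t + 72 = 0  ⇒  m = (-84)² − 80·72 = 1296
m = 1296 > 0,  v_rel·d = -84 < 0  ⇒  outside

inside=no margin=1296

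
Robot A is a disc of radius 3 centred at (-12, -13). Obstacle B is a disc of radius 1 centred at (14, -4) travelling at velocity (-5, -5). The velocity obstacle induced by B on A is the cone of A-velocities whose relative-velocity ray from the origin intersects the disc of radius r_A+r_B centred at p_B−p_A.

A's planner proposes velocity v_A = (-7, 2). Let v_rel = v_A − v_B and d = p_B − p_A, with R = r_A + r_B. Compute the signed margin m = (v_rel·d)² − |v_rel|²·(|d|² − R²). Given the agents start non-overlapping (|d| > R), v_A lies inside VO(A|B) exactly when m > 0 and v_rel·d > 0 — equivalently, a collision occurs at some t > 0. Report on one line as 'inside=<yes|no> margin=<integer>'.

d = (26, 9),  |d|² = 757;  R = 3+1 = 4,  c = 757−4² = 741
v_rel = (-2, 7),  |v_rel|² = 53;  v_rel·d = (-2)·(26) + (7)·(9) = 11
53·t² − 22·t + 741 = 0  ⇒  m = 11² − 53·741 = -39152
m = -39152 < 0,  v_rel·d = 11 > 0  ⇒  outside

inside=no margin=-39152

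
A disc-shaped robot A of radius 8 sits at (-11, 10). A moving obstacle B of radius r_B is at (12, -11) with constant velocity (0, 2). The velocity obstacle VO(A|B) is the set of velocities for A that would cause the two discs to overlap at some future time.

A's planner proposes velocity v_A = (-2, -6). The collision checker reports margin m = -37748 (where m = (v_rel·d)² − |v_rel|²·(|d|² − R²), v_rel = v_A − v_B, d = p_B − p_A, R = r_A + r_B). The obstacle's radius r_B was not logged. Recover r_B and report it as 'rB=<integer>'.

m = -37748
d = (23, -21);  v_rel = (-2, -8),  |v_rel|² = 68
v_rel×d = (-2)·(-21) − (-8)·(23) = 226
since m = R²·68 − 226²:  R² = (51076 + -37748) / 68 = 196
R = √196 = 14  ⇒  r_B = 14 − 8 = 6

rB=6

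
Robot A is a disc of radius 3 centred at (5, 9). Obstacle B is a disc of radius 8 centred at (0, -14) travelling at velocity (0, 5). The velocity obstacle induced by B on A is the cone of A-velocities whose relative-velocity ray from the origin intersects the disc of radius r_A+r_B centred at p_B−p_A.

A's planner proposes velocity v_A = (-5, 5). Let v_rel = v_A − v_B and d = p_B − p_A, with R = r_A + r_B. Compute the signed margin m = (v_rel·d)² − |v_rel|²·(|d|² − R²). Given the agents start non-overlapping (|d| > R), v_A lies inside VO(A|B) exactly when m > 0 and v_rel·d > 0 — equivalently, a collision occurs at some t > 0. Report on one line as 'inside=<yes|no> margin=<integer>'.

d = (-5, -23),  |d|² = 554;  R = 3+8 = 11,  c = 554−11² = 433
v_rel = (-5, 0),  |v_rel|² = 25;  v_rel·d = (-5)·(-5) + (0)·(-23) = 25
25·t² − 50·t + 433 = 0  ⇒  m = 25² − 25·433 = -10200
m = -10200 < 0,  v_rel·d = 25 > 0  ⇒  outside

inside=no margin=-10200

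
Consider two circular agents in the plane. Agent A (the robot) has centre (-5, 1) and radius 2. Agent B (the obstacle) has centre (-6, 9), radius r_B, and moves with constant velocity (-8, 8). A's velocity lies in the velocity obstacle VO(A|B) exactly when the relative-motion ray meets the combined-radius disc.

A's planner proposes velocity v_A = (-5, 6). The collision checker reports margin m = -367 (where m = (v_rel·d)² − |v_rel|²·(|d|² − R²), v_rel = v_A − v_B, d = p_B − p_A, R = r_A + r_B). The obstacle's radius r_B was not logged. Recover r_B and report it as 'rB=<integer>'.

m = -367
d = (-1, 8);  v_rel = (3, -2),  |v_rel|² = 13
v_rel×d = (3)·(8) − (-2)·(-1) = 22
since m = R²·13 − 22²:  R² = (484 + -367) / 13 = 9
R = √9 = 3  ⇒  r_B = 3 − 2 = 1

rB=1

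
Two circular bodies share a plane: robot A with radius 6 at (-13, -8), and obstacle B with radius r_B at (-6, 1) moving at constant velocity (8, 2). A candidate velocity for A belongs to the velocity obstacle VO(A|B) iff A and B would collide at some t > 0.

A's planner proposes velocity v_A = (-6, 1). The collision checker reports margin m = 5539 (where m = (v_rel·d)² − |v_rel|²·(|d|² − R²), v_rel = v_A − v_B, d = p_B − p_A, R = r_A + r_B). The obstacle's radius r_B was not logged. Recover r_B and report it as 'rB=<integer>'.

m = 5539
d = (7, 9);  v_rel = (-14, -1),  |v_rel|² = 197
v_rel×d = (-14)·(9) − (-1)·(7) = -119
since m = R²·197 − (-119)²:  R² = (14161 + 5539) / 197 = 100
R = √100 = 10  ⇒  r_B = 10 − 6 = 4

rB=4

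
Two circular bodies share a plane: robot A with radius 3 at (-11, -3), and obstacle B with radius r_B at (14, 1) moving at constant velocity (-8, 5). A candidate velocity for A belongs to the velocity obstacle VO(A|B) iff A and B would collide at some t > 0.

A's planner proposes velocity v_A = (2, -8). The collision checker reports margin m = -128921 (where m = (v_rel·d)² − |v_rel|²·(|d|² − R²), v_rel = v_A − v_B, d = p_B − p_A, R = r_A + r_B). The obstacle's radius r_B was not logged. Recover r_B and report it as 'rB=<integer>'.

m = -128921
d = (25, 4);  v_rel = (10, -13),  |v_rel|² = 269
v_rel×d = (10)·(4) − (-13)·(25) = 365
since m = R²·269 − 365²:  R² = (133225 + -128921) / 269 = 16
R = √16 = 4  ⇒  r_B = 4 − 3 = 1

rB=1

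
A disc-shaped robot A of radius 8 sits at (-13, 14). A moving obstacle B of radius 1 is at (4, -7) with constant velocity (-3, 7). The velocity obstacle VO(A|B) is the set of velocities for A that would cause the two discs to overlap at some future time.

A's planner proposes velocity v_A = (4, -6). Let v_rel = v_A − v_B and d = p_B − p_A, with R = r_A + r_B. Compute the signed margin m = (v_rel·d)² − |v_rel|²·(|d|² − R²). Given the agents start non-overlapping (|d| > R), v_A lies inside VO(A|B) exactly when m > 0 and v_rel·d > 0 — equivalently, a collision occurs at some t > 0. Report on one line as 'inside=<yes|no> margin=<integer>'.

d = (17, -21),  |d|² = 730;  R = 8+1 = 9,  c = 730−9² = 649
v_rel = (7, -13),  |v_rel|² = 218;  v_rel·d = (7)·(17) + (-13)·(-21) = 392
218·t² − 784·t + 649 = 0  ⇒  m = 392² − 218·649 = 12182
m = 12182 > 0,  v_rel·d = 392 > 0  ⇒  inside

inside=yes margin=12182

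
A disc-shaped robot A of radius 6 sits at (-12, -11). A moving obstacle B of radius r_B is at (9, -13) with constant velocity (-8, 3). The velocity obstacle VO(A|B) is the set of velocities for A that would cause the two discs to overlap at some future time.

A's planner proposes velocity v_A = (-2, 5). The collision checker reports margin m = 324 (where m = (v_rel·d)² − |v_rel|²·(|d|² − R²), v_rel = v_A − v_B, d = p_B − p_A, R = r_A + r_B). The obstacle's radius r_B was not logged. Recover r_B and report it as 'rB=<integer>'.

m = 324
d = (21, -2);  v_rel = (6, 2),  |v_rel|² = 40
v_rel×d = (6)·(-2) − (2)·(21) = -54
since m = R²·40 − (-54)²:  R² = (2916 + 324) / 40 = 81
R = √81 = 9  ⇒  r_B = 9 − 6 = 3

rB=3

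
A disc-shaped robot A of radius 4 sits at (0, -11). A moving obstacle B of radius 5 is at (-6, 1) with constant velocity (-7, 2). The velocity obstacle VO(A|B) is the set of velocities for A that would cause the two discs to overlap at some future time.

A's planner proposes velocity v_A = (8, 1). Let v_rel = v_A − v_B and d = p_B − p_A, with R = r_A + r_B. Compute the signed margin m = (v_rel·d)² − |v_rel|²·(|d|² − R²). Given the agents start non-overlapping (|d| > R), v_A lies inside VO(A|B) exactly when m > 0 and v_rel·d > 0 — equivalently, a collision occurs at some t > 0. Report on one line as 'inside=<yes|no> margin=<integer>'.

d = (-6, 12),  |d|² = 180;  R = 4+5 = 9,  c = 180−9² = 99
v_rel = (15, -1),  |v_rel|² = 226;  v_rel·d = (15)·(-6) + (-1)·(12) = -102
226·t² + 204·t + 99 = 0  ⇒  m = (-102)² − 226·99 = -11970
m = -11970 < 0,  v_rel·d = -102 < 0  ⇒  outside

inside=no margin=-11970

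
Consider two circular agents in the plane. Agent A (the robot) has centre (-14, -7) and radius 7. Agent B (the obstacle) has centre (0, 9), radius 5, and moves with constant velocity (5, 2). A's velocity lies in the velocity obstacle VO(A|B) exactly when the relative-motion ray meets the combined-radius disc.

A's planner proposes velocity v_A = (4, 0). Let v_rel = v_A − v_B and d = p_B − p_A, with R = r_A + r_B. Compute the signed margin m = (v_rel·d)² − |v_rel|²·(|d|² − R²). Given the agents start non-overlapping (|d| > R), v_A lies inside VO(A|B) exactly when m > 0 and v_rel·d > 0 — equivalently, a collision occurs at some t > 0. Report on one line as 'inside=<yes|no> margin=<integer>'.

d = (14, 16),  |d|² = 452;  R = 7+5 = 12,  c = 452−12² = 308
v_rel = (-1, -2),  |v_rel|² = 5;  v_rel·d = (-1)·(14) + (-2)·(16) = -46
5·t² + 92·t + 308 = 0  ⇒  m = (-46)² − 5·308 = 576
m = 576 > 0,  v_rel·d = -46 < 0  ⇒  outside

inside=no margin=576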